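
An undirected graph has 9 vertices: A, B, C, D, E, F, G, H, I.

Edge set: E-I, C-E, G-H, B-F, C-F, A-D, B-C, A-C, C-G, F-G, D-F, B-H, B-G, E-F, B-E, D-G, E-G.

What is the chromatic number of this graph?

B, C, E, F, G form a clique, so at least 5 colors are needed.
5 colors suffice: A=red, B=green, C=purple, D=blue, E=blue, F=yellow, G=red, H=blue, I=red. Each edge has distinct colors on its endpoints.

5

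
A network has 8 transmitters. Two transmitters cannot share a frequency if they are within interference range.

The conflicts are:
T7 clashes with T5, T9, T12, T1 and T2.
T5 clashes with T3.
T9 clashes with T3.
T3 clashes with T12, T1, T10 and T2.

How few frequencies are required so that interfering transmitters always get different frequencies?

2

T7 and T1 conflict, so at least 2 frequencies are needed.
Using 2 frequencies: T7=1, T5=2, T9=2, T3=1, T12=2, T1=2, T10=2, T2=2. Each listed conflict is separated.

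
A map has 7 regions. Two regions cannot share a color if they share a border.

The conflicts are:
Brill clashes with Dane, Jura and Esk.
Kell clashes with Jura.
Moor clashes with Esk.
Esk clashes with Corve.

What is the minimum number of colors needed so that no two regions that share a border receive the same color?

Kell and Jura conflict, so at least 2 colors are needed.
2 colors suffice: color 1 → {Brill, Kell, Moor, Corve}; color 2 → {Dane, Jura, Esk}. Every pair that conflicts lands in different colors.

2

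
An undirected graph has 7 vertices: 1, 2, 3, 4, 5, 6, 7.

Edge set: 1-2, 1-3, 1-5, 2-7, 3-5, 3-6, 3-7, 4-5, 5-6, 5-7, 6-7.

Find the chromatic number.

3, 5, 6, 7 are pairwise adjacent (a clique of size 4), so at least 4 colors are needed.
4 colors suffice: color a → {2, 5}; color b → {3, 4}; color c → {1, 7}; color d → {6}. Each edge has distinct colors on its endpoints.

4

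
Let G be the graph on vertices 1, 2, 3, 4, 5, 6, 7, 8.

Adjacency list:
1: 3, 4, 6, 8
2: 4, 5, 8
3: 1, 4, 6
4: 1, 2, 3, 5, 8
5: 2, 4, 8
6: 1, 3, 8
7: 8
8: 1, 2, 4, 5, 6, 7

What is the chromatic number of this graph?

2, 4, 5, 8 form a clique, so at least 4 colors are needed.
4 colors suffice: color red → {3, 8}; color blue → {4, 6, 7}; color green → {1, 5}; color yellow → {2}. Each edge has distinct colors on its endpoints.

4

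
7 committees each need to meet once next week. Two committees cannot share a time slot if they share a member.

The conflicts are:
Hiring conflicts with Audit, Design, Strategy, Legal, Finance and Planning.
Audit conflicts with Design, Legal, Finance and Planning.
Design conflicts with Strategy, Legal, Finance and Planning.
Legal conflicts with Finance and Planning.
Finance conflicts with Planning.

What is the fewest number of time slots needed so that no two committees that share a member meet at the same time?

6

Hiring, Audit, Design, Legal, Finance, Planning all conflict with each other, so at least 6 time slots are needed.
Using 6 time slots: Hiring=1, Audit=5, Design=2, Strategy=3, Legal=4, Finance=6, Planning=3. No two conflicting committees share a time slot.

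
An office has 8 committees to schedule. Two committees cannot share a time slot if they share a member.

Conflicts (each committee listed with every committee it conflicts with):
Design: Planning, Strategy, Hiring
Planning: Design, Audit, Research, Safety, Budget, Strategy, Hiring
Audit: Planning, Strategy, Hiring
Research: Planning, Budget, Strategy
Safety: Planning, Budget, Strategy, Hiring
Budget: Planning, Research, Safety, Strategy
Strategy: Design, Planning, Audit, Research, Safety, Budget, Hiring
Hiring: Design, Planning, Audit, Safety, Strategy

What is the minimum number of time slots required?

Planning, Research, Budget, Strategy are mutually in conflict, so at least 4 time slots are needed.
A valid assignment using 4 time slots: Design=4, Planning=2, Audit=4, Research=4, Safety=4, Budget=3, Strategy=1, Hiring=3. No two conflicting committees share a time slot.

4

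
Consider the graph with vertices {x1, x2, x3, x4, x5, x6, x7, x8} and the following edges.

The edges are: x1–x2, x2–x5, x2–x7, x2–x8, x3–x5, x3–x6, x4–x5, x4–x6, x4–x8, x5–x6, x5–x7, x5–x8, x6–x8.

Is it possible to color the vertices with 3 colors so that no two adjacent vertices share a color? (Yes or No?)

x4, x5, x6, x8 form a clique, so at least 4 colors are needed.
So 3 colors are not enough.

No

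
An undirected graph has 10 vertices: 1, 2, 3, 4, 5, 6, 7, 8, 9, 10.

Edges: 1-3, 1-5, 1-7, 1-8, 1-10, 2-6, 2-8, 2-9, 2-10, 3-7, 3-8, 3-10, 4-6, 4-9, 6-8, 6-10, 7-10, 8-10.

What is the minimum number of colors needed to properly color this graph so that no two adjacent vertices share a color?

1, 3, 8, 10 form a clique, so at least 4 colors are needed.
4 colors suffice: color red → {4, 5, 10}; color blue → {7, 8, 9}; color green → {1, 2}; color yellow → {3, 6}. Each edge has distinct colors on its endpoints.

4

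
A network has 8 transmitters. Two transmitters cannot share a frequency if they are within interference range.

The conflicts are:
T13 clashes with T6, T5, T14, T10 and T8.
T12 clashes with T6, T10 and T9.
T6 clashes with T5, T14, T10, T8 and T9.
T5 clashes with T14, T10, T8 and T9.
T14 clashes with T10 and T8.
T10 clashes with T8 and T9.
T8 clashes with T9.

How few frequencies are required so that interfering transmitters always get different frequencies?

6

T13, T6, T5, T14, T10, T8 pairwise conflict, so at least 6 frequencies are needed.
6 frequencies suffice: T13=5, T12=3, T6=1, T5=3, T14=6, T10=2, T8=4, T9=5. No two conflicting transmitters share a frequency.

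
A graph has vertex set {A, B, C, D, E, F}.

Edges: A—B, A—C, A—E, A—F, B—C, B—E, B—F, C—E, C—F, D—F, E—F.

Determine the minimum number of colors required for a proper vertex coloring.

A, B, C, E, F are pairwise adjacent (a clique of size 5), so at least 5 colors are needed.
5 colors suffice: color 1 → {F}; color 2 → {D, E}; color 3 → {B}; color 4 → {A}; color 5 → {C}. Every edge joins two different colors.

5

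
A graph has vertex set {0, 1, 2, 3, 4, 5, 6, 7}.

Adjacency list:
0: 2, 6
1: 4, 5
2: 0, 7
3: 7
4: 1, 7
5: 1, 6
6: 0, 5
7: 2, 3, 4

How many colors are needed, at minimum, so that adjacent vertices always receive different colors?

3

The cycle 6-0-2-7-4-1-5-6 has odd length 7, so it cannot be 2-colored; at least 3 colors are needed.
3 colors suffice: color red → {1, 6, 7}; color blue → {2, 3, 4, 5}; color green → {0}. No two adjacent vertices share a color.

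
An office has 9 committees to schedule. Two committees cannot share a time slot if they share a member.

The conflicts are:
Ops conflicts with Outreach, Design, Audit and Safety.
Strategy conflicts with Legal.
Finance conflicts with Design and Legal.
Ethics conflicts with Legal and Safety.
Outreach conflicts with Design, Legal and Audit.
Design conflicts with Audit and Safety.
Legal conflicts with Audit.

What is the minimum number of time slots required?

4

Ops, Outreach, Design, Audit all conflict with each other, so at least 4 time slots are needed.
4 time slots suffice: Ops=3, Strategy=2, Finance=2, Ethics=3, Outreach=2, Design=1, Legal=1, Audit=4, Safety=2. Each listed conflict is separated.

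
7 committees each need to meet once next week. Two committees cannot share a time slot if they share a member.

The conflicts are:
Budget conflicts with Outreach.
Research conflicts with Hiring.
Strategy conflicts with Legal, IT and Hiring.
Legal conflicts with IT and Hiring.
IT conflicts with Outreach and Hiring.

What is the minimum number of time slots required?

Strategy, Legal, IT, Hiring all conflict with each other, so at least 4 time slots are needed.
4 time slots suffice: time slot 1 → {Budget, Research, IT}; time slot 2 → {Outreach, Hiring}; time slot 3 → {Strategy}; time slot 4 → {Legal}. Each listed conflict is separated.

4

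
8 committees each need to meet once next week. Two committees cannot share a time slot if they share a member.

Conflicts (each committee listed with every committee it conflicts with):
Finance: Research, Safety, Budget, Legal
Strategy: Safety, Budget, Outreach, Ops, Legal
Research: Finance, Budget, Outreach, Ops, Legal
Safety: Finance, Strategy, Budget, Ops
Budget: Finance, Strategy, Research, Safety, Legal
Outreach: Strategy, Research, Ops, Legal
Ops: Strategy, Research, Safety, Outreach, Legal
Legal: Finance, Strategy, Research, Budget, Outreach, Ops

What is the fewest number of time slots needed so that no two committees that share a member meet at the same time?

4

Strategy, Outreach, Ops, Legal pairwise conflict, so at least 4 time slots are needed.
4 time slots suffice: time slot 1 → {Safety, Legal}; time slot 2 → {Strategy, Research}; time slot 3 → {Budget, Ops}; time slot 4 → {Finance, Outreach}. Each listed conflict is separated.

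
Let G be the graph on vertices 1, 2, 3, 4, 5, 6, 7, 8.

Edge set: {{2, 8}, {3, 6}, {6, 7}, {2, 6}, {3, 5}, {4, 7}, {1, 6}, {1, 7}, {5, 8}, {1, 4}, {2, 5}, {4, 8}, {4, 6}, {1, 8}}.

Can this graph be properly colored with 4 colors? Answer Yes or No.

The chromatic number is 4. 1, 4, 6, 7 are mutually adjacent (a clique of size 4), so at least 4 colors are needed.
4 colors suffice: color a → {6, 8}; color b → {4, 5}; color c → {1, 2, 3}; color d → {7}.
That is already a proper 4-coloring.

Yes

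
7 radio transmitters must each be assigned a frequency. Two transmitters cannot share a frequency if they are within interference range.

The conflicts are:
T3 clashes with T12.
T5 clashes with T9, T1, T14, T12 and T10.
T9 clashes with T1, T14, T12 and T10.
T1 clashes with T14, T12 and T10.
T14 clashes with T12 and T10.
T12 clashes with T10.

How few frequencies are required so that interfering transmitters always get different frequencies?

6

T5, T9, T1, T14, T12, T10 pairwise conflict, so at least 6 frequencies are needed.
6 frequencies suffice: frequency 1 → {T12}; frequency 2 → {T3, T10}; frequency 3 → {T9}; frequency 4 → {T1}; frequency 5 → {T5}; frequency 6 → {T14}. Each listed conflict is separated.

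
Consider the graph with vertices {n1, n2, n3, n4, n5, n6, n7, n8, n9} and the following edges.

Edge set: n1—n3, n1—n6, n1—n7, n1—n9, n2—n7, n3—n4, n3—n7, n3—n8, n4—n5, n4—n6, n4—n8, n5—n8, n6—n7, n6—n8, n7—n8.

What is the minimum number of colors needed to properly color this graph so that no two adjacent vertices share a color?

3

n1, n6, n7 are pairwise adjacent, so at least 3 colors are needed.
A valid assignment using 3 colors: n1=2, n2=2, n3=3, n4=1, n5=3, n6=3, n7=1, n8=2, n9=1. Every edge joins two different colors.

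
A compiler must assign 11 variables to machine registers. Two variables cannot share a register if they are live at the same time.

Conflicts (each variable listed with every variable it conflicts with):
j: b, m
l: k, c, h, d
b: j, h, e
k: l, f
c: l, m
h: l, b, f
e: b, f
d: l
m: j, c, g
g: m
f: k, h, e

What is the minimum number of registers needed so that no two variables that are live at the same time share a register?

m and g conflict, so at least 2 registers are needed.
2 registers suffice: j=2, l=1, b=1, k=2, c=2, h=2, e=2, d=2, m=1, g=2, f=1. Each listed conflict is separated.

2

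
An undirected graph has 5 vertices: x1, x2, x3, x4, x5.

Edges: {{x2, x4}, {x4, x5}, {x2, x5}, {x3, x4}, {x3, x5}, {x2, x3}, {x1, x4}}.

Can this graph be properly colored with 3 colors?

x2, x3, x4, x5 are mutually adjacent (a clique of size 4), so at least 4 colors are needed.
So 3 colors are not enough.

No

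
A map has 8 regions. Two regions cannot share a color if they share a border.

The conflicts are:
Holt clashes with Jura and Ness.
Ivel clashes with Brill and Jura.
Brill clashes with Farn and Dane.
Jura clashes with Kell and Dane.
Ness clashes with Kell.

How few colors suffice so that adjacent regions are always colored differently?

2

Brill and Dane conflict, so at least 2 colors are needed.
2 colors suffice: Holt=2, Ivel=2, Brill=1, Jura=1, Farn=2, Ness=1, Kell=2, Dane=2. Every pair that conflicts lands in different colors.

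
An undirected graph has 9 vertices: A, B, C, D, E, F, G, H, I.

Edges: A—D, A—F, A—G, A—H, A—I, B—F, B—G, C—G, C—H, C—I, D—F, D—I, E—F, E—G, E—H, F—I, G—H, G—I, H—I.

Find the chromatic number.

A, G, H, I are pairwise adjacent (a clique of size 4), so at least 4 colors are needed.
4 colors suffice: color 1 → {F, G}; color 2 → {B, E, I}; color 3 → {D, H}; color 4 → {A, C}. Every edge joins two different colors.

4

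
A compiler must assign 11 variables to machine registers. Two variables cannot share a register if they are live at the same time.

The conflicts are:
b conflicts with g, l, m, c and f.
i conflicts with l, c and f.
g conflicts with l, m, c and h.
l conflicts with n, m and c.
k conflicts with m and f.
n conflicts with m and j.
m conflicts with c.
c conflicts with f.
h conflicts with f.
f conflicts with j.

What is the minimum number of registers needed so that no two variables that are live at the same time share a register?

b, g, l, m, c are mutually in conflict, so at least 5 registers are needed.
5 registers suffice: register 1 → {l, f}; register 2 → {i, m, h, j}; register 3 → {k, n, c}; register 4 → {g}; register 5 → {b}. Every pair that conflicts lands in different registers.

5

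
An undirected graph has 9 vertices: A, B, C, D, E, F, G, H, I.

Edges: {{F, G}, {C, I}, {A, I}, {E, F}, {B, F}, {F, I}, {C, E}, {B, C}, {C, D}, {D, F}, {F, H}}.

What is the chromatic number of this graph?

2

B and F are adjacent, so at least 2 colors are needed.
A valid assignment using 2 colors: A=1, B=2, C=1, D=2, E=2, F=1, G=2, H=2, I=2. Every edge joins two different colors.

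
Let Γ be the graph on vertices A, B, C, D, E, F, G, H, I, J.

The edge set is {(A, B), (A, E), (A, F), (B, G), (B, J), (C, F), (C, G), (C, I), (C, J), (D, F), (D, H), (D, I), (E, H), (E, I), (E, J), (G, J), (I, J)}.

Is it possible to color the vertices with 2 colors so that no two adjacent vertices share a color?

No

C, G, J are pairwise adjacent, so at least 3 colors are needed.
So 2 colors are not enough.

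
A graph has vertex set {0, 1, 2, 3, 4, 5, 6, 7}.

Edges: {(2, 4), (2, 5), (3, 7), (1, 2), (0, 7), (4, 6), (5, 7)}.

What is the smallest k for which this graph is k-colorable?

0 and 7 are adjacent, so at least 2 colors are needed.
2 colors suffice: color red → {2, 6, 7}; color blue → {0, 1, 3, 4, 5}. Each edge has distinct colors on its endpoints.

2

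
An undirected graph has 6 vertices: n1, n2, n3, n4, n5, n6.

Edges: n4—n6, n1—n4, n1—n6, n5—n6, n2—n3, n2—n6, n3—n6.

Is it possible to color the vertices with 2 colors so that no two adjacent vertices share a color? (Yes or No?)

n1, n4, n6 are mutually adjacent, so at least 3 colors are needed.
So 2 colors are not enough.

No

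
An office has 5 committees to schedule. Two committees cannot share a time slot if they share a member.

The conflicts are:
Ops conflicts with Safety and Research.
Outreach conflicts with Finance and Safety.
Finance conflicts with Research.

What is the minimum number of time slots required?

The cycle Ops-Safety-Outreach-Finance-Research-Ops has odd length 5, so it cannot be 2-colored; at least 3 time slots are needed.
A valid assignment using 3 time slots: Ops=1, Outreach=1, Finance=3, Safety=2, Research=2. Each listed conflict is separated.

3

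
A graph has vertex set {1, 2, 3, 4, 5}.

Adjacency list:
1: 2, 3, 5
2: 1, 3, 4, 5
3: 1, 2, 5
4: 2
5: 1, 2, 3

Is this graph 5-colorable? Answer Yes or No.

Yes

The chromatic number is 4. 1, 2, 3, 5 form a clique, so at least 4 colors are needed.
4 colors suffice: 1=b, 2=a, 3=d, 4=b, 5=c.
Since 5 ≥ 4, a proper 5-coloring certainly exists.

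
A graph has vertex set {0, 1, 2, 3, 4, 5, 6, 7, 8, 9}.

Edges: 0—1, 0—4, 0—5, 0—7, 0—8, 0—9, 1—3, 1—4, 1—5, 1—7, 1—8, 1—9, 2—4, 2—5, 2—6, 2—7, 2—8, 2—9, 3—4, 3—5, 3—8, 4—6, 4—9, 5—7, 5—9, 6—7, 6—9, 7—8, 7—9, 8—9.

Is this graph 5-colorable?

The chromatic number is 5. 0, 1, 5, 7, 9 form a clique, so at least 5 colors are needed.
5 colors suffice: 0=e, 1=b, 2=b, 3=a, 4=c, 5=d, 6=d, 7=c, 8=d, 9=a.
That is already a proper 5-coloring.

Yes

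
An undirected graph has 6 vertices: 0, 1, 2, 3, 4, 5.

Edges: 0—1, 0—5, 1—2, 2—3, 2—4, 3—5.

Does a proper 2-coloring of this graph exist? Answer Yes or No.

No

The cycle 5-3-2-1-0-5 has odd length 5, so it cannot be 2-colored; at least 3 colors are needed.
So 2 colors are not enough.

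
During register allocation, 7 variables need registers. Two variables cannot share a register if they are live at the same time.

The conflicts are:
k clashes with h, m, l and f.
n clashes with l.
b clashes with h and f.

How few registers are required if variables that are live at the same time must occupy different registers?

2

k and m conflict, so at least 2 registers are needed.
A valid assignment using 2 registers: k=1, n=1, b=1, h=2, m=2, l=2, f=2. Each listed conflict is separated.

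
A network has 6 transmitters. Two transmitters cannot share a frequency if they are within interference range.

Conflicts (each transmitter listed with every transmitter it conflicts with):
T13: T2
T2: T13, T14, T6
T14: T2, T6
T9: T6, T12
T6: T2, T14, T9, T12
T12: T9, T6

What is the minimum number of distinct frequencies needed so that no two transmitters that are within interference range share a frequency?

3

T2, T14, T6 all conflict with each other, so at least 3 frequencies are needed.
3 frequencies suffice: T13=1, T2=2, T14=3, T9=3, T6=1, T12=2. No two conflicting transmitters share a frequency.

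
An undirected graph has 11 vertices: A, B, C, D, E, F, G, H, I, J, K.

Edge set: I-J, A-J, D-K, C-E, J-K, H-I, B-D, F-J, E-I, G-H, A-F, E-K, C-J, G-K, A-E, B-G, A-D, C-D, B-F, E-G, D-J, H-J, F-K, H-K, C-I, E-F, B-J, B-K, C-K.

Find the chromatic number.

C, D, J, K form a clique, so at least 4 colors are needed.
One proper 4-coloring: A=2, B=3, C=3, D=4, E=1, F=4, G=4, H=3, I=2, J=1, K=2. Each edge has distinct colors on its endpoints.

4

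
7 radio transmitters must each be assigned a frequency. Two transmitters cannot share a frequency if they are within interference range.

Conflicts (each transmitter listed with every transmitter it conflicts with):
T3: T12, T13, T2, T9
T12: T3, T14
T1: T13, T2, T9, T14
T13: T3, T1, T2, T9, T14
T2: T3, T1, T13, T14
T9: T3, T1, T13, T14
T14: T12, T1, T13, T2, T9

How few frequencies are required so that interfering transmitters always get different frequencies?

T1, T13, T9, T14 all conflict with each other, so at least 4 frequencies are needed.
4 frequencies suffice: frequency 1 → {T12, T13}; frequency 2 → {T3, T14}; frequency 3 → {T1}; frequency 4 → {T2, T9}. No two conflicting transmitters share a frequency.

4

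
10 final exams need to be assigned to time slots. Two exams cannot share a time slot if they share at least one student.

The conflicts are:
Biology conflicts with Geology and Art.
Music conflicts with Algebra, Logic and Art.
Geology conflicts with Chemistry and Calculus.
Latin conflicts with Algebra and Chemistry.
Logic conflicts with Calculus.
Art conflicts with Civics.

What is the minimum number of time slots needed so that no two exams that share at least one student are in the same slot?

3

The cycle Chemistry-Geology-Biology-Art-Music-Algebra-Latin-Chemistry has odd length 7, so it cannot be 2-colored; at least 3 time slots are needed.
3 time slots suffice: time slot 1 → {Music, Geology, Latin, Civics}; time slot 2 → {Algebra, Chemistry, Calculus, Art}; time slot 3 → {Biology, Logic}. No two conflicting exams share a time slot.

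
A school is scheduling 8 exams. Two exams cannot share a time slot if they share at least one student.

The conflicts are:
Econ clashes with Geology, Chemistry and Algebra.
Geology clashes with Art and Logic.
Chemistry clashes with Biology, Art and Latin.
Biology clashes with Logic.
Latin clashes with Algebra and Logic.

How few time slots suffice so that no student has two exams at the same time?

The cycle Econ-Chemistry-Biology-Logic-Geology-Econ has odd length 5, so it cannot be 2-colored; at least 3 time slots are needed.
3 time slots suffice: time slot 1 → {Geology, Chemistry, Algebra}; time slot 2 → {Econ, Art, Logic}; time slot 3 → {Biology, Latin}. No two conflicting exams share a time slot.

3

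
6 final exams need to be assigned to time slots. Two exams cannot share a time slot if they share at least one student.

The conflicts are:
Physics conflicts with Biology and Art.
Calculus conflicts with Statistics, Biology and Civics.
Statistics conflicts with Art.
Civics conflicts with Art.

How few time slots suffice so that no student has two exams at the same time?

3

The cycle Calculus-Civics-Art-Physics-Biology-Calculus has odd length 5, so it cannot be 2-colored; at least 3 time slots are needed.
3 time slots suffice: time slot 1 → {Calculus, Art}; time slot 2 → {Statistics, Biology, Civics}; time slot 3 → {Physics}. Every pair that conflicts lands in different time slots.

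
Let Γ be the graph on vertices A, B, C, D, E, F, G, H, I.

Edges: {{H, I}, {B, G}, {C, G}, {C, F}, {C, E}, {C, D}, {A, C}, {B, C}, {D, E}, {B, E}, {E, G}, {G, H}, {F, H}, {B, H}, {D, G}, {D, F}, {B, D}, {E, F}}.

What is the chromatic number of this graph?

B, C, D, E, G form a clique, so at least 5 colors are needed.
5 colors suffice: color 1 → {C, H}; color 2 → {A, B, F, I}; color 3 → {G}; color 4 → {D}; color 5 → {E}. Each edge has distinct colors on its endpoints.

5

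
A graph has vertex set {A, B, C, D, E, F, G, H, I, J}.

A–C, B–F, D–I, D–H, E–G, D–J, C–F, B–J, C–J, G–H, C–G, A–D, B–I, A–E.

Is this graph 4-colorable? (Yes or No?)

Yes

The chromatic number is 3. The cycle E-G-H-D-A-E has odd length 5, so it cannot be 2-colored; at least 3 colors are needed.
3 colors suffice: A=2, B=1, C=1, D=1, E=1, F=2, G=2, H=3, I=2, J=2.
Since 4 ≥ 3, a proper 4-coloring certainly exists.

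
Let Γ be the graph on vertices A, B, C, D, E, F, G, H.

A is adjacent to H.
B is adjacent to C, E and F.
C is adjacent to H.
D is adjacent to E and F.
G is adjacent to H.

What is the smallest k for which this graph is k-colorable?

G and H are adjacent, so at least 2 colors are needed.
2 colors suffice: color red → {B, D, H}; color blue → {A, C, E, F, G}. No two adjacent vertices share a color.

2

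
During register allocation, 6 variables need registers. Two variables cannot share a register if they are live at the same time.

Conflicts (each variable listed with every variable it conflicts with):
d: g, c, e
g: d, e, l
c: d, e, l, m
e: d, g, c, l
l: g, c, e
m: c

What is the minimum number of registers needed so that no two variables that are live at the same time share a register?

d, g, e all conflict with each other, so at least 3 registers are needed.
3 registers suffice: register 1 → {g, c}; register 2 → {e, m}; register 3 → {d, l}. No two conflicting variables share a register.

3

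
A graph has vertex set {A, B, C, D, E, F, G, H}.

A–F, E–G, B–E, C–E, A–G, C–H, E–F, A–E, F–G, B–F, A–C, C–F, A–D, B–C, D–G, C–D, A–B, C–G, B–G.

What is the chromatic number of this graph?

6

A, B, C, E, F, G are pairwise adjacent (a clique of size 6), so at least 6 colors are needed.
A valid assignment using 6 colors: A=3, B=5, C=1, D=4, E=4, F=6, G=2, H=2. No two adjacent vertices share a color.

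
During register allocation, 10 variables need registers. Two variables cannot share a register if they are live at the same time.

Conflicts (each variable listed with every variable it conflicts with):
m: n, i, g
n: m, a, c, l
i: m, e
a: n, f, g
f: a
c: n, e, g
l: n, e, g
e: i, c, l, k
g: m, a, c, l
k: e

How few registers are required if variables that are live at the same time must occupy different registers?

The cycle e-c-g-m-i-e has odd length 5, so it cannot be 2-colored; at least 3 registers are needed.
3 registers suffice: register 1 → {n, f, e, g}; register 2 → {m, a, c, l, k}; register 3 → {i}. No two conflicting variables share a register.

3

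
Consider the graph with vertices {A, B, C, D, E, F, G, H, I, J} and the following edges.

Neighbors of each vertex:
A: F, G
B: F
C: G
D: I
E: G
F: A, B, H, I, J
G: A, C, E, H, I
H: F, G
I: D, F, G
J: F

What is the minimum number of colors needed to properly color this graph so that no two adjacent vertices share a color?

A and G are adjacent, so at least 2 colors are needed.
2 colors suffice: color red → {D, F, G}; color blue → {A, B, C, E, H, I, J}. No two adjacent vertices share a color.

2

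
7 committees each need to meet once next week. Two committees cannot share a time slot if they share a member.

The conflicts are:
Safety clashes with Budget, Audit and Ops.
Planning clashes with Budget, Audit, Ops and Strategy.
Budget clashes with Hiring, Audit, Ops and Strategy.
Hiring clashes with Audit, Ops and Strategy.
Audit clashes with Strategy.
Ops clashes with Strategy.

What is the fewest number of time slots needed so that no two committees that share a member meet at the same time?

4

Budget, Hiring, Ops, Strategy all conflict with each other, so at least 4 time slots are needed.
4 time slots suffice: time slot 1 → {Budget}; time slot 2 → {Audit, Ops}; time slot 3 → {Safety, Strategy}; time slot 4 → {Planning, Hiring}. Each listed conflict is separated.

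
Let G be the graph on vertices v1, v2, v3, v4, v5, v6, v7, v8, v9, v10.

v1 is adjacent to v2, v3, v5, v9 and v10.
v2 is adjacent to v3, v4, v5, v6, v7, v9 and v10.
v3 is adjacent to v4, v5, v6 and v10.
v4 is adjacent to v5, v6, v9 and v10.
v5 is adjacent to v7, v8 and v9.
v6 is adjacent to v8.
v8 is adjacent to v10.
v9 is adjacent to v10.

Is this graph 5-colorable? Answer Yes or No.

The chromatic number is 4. v2, v3, v4, v10 are pairwise adjacent (a clique of size 4), so at least 4 colors are needed.
4 colors suffice: v1=3, v2=1, v3=4, v4=3, v5=2, v6=2, v7=3, v8=1, v9=4, v10=2.
Since 5 ≥ 4, a proper 5-coloring certainly exists.

Yes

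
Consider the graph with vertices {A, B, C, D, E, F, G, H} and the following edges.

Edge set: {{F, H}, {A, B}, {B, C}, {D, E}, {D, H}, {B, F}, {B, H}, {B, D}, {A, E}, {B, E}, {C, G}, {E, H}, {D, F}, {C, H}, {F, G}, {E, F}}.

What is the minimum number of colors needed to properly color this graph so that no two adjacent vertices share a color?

B, D, E, F, H form a clique, so at least 5 colors are needed.
5 colors suffice: color 1 → {B, G}; color 2 → {A, H}; color 3 → {C, E}; color 4 → {F}; color 5 → {D}. Each edge has distinct colors on its endpoints.

5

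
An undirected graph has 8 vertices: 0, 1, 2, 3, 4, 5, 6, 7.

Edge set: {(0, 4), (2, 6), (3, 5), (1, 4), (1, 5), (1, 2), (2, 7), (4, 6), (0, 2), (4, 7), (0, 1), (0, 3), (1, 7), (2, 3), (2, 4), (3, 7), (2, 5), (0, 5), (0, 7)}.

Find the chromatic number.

5

0, 1, 2, 4, 7 are mutually adjacent (a clique of size 5), so at least 5 colors are needed.
5 colors suffice: 0=blue, 1=purple, 2=red, 3=yellow, 4=yellow, 5=green, 6=blue, 7=green. Each edge has distinct colors on its endpoints.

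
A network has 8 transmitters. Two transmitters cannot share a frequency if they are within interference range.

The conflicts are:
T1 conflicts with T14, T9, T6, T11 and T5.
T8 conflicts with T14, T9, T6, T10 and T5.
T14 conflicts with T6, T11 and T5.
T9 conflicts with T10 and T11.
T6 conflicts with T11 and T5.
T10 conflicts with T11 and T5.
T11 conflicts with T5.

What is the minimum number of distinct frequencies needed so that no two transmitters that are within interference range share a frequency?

5

T1, T14, T6, T11, T5 pairwise conflict, so at least 5 frequencies are needed.
A valid assignment using 5 frequencies: T1=3, T8=1, T14=5, T9=2, T6=4, T10=3, T11=1, T5=2. No two conflicting transmitters share a frequency.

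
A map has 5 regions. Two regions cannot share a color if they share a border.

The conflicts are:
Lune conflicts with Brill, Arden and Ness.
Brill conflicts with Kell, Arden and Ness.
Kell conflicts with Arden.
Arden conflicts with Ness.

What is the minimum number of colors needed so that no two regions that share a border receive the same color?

4

Lune, Brill, Arden, Ness are mutually in conflict, so at least 4 colors are needed.
4 colors suffice: color 1 → {Arden}; color 2 → {Brill}; color 3 → {Lune, Kell}; color 4 → {Ness}. Each listed conflict is separated.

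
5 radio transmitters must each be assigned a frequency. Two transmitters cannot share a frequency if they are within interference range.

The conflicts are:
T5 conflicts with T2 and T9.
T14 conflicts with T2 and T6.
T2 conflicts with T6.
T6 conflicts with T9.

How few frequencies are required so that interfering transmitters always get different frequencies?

T14, T2, T6 pairwise conflict, so at least 3 frequencies are needed.
Using 3 frequencies: T5=2, T14=3, T2=1, T6=2, T9=1. No two conflicting transmitters share a frequency.

3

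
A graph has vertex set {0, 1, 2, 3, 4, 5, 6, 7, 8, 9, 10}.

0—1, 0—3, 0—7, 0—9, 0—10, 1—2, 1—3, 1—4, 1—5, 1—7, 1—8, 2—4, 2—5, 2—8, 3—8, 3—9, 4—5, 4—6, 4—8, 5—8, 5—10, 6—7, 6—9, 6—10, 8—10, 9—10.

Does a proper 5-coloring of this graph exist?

The chromatic number is 5. 1, 2, 4, 5, 8 form a clique, so at least 5 colors are needed.
One proper 5-coloring: 0=b, 1=a, 2=e, 3=c, 4=c, 5=d, 6=b, 7=c, 8=b, 9=d, 10=a.
That is already a proper 5-coloring.

Yes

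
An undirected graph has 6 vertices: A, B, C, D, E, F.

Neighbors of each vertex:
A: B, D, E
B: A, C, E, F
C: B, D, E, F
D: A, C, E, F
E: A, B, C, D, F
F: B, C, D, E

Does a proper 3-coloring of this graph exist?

No

B, C, E, F are mutually adjacent (a clique of size 4), so at least 4 colors are needed.
So 3 colors are not enough.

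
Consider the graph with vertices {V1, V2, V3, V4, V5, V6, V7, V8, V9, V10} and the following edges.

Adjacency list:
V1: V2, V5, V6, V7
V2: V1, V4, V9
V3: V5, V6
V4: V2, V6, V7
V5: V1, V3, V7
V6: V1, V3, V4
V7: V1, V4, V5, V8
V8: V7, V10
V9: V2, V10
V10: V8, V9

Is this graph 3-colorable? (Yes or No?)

Yes

The chromatic number is 3. V1, V5, V7 are pairwise adjacent, so at least 3 colors are needed.
3 colors suffice: color 1 → {V2, V6, V7, V10}; color 2 → {V1, V3, V4, V8, V9}; color 3 → {V5}.
That is already a proper 3-coloring.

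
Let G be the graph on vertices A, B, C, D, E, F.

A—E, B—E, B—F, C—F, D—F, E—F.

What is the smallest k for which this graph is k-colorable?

3

B, E, F are mutually adjacent, so at least 3 colors are needed.
3 colors suffice: color 1 → {A, F}; color 2 → {C, D, E}; color 3 → {B}. Every edge joins two different colors.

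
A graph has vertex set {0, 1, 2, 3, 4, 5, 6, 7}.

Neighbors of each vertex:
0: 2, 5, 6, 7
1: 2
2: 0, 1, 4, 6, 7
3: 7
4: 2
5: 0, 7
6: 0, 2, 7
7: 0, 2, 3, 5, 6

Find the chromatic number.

4

0, 2, 6, 7 are pairwise adjacent (a clique of size 4), so at least 4 colors are needed.
4 colors suffice: color a → {2, 3, 5}; color b → {1, 4, 7}; color c → {0}; color d → {6}. Each edge has distinct colors on its endpoints.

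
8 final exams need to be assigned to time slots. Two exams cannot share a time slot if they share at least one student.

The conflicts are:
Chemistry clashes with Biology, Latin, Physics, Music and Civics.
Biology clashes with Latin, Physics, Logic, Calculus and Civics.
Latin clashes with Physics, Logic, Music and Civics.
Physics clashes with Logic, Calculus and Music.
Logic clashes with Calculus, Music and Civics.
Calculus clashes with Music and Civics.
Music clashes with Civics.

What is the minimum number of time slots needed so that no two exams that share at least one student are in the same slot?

4

Biology, Latin, Logic, Civics all conflict with each other, so at least 4 time slots are needed.
4 time slots suffice: Chemistry=2, Biology=3, Latin=4, Physics=1, Logic=2, Calculus=4, Music=3, Civics=1. Each listed conflict is separated.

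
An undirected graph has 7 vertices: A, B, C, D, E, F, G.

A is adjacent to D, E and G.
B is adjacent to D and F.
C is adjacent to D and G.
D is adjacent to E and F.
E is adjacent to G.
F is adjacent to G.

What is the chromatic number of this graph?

A, D, E form a triangle, so at least 3 colors are needed.
3 colors suffice: color 1 → {D, G}; color 2 → {A, C, F}; color 3 → {B, E}. No two adjacent vertices share a color.

3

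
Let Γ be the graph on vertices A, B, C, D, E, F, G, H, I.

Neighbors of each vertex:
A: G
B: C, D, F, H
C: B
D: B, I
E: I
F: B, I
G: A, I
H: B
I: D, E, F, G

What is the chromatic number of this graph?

2

D and I are adjacent, so at least 2 colors are needed.
2 colors suffice: color 1 → {A, B, I}; color 2 → {C, D, E, F, G, H}. No two adjacent vertices share a color.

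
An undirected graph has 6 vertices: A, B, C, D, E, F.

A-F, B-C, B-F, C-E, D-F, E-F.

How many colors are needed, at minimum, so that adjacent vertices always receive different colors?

2

A and F are adjacent, so at least 2 colors are needed.
One proper 2-coloring: A=2, B=2, C=1, D=2, E=2, F=1. No two adjacent vertices share a color.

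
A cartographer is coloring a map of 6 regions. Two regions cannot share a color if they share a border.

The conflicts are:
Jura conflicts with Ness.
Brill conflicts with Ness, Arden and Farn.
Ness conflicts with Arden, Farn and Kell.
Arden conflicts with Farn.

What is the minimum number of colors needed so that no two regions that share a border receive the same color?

4

Brill, Ness, Arden, Farn pairwise conflict, so at least 4 colors are needed.
4 colors suffice: color 1 → {Ness}; color 2 → {Jura, Arden, Kell}; color 3 → {Farn}; color 4 → {Brill}. Every pair that conflicts lands in different colors.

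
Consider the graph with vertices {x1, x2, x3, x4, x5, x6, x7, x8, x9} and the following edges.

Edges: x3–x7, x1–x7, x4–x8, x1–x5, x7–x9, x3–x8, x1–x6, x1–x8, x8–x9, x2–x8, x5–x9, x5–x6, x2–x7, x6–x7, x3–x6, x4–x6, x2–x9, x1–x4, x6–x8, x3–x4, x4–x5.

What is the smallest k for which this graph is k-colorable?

4

x1, x4, x5, x6 are mutually adjacent (a clique of size 4), so at least 4 colors are needed.
A valid assignment using 4 colors: x1=yellow, x2=green, x3=yellow, x4=green, x5=red, x6=blue, x7=red, x8=red, x9=blue. Every edge joins two different colors.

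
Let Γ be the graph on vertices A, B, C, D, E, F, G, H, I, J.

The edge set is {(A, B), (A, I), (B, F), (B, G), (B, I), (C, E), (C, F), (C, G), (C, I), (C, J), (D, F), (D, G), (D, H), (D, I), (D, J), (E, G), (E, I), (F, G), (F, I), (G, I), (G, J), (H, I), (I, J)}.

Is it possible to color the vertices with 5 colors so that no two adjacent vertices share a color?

The chromatic number is 4. C, E, G, I are pairwise adjacent (a clique of size 4), so at least 4 colors are needed.
4 colors suffice: color 1 → {I}; color 2 → {A, G, H}; color 3 → {B, C, D}; color 4 → {E, F, J}.
Since 5 ≥ 4, a proper 5-coloring certainly exists.

Yes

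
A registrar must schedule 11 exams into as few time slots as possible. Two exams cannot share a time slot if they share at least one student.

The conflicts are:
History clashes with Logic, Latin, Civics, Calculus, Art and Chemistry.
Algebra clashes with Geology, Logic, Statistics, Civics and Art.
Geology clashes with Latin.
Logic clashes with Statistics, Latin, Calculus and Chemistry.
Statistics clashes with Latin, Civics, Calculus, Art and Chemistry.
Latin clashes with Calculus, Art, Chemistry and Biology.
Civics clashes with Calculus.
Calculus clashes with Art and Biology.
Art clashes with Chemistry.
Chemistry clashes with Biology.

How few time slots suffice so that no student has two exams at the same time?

Logic, Statistics, Latin, Chemistry pairwise conflict, so at least 4 time slots are needed.
4 time slots suffice: time slot 1 → {Algebra, Latin}; time slot 2 → {History, Geology, Statistics, Biology}; time slot 3 → {Calculus, Chemistry}; time slot 4 → {Logic, Civics, Art}. Each listed conflict is separated.

4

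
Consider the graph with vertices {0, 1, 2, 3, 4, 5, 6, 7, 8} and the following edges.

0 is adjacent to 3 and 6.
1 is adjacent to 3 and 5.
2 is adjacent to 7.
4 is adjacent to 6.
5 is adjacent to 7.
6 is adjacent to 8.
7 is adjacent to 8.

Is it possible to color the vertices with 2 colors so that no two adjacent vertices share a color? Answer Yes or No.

The cycle 0-6-8-7-5-1-3-0 has odd length 7, so it cannot be 2-colored; at least 3 colors are needed.
So 2 colors are not enough.

No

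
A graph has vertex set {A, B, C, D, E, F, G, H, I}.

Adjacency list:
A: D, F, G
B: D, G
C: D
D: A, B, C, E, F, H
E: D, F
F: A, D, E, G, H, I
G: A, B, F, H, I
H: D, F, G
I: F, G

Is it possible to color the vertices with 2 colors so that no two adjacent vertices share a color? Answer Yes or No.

F, G, H form a triangle, so at least 3 colors are needed.
So 2 colors are not enough.

No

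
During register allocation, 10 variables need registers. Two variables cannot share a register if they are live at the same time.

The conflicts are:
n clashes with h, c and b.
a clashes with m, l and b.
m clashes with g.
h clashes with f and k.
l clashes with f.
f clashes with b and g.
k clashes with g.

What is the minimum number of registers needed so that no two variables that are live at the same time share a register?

The cycle l-a-m-g-f-l has odd length 5, so it cannot be 2-colored; at least 3 registers are needed.
3 registers suffice: register 1 → {n, a, f, k}; register 2 → {h, c, l, b, g}; register 3 → {m}. Every pair that conflicts lands in different registers.

3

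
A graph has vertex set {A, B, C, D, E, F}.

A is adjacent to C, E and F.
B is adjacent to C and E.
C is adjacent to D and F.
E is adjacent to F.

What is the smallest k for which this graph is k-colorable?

A, C, F form a triangle, so at least 3 colors are needed.
3 colors suffice: A=blue, B=blue, C=red, D=blue, E=red, F=green. Every edge joins two different colors.

3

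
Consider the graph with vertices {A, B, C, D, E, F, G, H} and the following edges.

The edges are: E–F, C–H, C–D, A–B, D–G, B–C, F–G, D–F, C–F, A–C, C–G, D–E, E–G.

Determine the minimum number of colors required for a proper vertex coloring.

4

D, E, F, G form a clique, so at least 4 colors are needed.
4 colors suffice: color 1 → {C, E}; color 2 → {A, F, H}; color 3 → {B, G}; color 4 → {D}. Every edge joins two different colors.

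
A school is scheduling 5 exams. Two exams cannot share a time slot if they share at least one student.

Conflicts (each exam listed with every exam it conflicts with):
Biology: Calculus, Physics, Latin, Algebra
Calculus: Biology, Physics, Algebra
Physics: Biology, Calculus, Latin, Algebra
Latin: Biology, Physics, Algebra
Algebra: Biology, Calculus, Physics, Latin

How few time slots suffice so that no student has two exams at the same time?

4

Biology, Physics, Latin, Algebra are mutually in conflict, so at least 4 time slots are needed.
A valid assignment using 4 time slots: Biology=2, Calculus=4, Physics=3, Latin=4, Algebra=1. Every pair that conflicts lands in different time slots.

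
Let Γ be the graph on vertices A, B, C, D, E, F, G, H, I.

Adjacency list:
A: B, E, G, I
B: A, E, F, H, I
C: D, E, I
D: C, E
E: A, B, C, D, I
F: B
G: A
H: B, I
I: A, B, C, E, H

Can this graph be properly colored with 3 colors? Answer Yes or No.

No

A, B, E, I are mutually adjacent (a clique of size 4), so at least 4 colors are needed.
So 3 colors are not enough.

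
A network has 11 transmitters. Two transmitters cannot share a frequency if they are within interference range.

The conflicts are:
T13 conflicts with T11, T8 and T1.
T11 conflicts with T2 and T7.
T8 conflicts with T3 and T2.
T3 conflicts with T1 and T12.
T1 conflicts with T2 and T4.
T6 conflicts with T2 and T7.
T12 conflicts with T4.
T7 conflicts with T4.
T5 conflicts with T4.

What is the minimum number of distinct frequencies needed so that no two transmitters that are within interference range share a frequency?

The cycle T11-T7-T4-T1-T13-T11 has odd length 5, so it cannot be 2-colored; at least 3 frequencies are needed.
Using 3 frequencies: T13=1, T11=2, T8=2, T3=1, T1=2, T6=2, T2=1, T12=2, T7=3, T5=2, T4=1. Every pair that conflicts lands in different frequencies.

3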